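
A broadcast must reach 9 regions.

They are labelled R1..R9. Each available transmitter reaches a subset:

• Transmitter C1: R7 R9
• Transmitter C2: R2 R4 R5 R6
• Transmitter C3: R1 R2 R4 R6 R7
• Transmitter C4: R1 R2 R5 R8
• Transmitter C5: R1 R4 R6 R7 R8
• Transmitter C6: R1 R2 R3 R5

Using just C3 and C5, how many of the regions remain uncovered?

3

Union of C3, C5 = {R1, R2, R4, R6, R7, R8}.
Not covered: R3, R5, R9 — 3 regions.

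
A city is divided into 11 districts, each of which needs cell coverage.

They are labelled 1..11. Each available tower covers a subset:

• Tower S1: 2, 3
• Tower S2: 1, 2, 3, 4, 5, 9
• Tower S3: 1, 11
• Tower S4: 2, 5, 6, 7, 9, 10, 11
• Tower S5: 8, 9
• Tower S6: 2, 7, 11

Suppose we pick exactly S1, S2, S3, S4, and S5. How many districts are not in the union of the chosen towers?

0

Union of S1, S2, S3, S4, S5 = {1, 2, 3, 4, 5, 6, 7, 8, 9, 10, 11} — that's every district, so 0 are uncovered.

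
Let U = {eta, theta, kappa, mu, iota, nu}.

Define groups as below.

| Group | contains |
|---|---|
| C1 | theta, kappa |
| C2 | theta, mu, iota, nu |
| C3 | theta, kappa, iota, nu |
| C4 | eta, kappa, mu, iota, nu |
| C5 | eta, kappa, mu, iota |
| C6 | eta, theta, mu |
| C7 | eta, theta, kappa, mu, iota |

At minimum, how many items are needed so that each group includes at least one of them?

The 2 items {theta, iota} hit every group.
No single item lies in every group, so at least 2 are needed and 2 is optimal.

2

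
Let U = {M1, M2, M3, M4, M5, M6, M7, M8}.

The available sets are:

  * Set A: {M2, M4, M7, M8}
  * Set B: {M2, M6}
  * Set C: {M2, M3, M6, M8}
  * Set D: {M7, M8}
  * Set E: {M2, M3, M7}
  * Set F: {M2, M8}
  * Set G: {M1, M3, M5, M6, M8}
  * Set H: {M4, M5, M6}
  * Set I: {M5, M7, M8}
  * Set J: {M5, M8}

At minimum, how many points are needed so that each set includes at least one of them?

3

T = {M2, M5, M7} meets every set (each contains at least one member of T), and |T| = 3.
No choice of 2 points meets every set, so 3 is the minimum.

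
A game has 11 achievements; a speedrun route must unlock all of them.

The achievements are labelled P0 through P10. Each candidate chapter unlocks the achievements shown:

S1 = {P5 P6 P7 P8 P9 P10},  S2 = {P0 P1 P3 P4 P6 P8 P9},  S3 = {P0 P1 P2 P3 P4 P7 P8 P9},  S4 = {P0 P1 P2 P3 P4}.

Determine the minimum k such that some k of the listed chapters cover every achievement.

2

Take {S1, S4}. Their union is {P0, P1, P2, P3, P4, P5, P6, P7, P8, P9, P10}, which is all 11 achievements.
No single chapter has all 11 achievements (the largest, S3, has 8), so 2 is optimal.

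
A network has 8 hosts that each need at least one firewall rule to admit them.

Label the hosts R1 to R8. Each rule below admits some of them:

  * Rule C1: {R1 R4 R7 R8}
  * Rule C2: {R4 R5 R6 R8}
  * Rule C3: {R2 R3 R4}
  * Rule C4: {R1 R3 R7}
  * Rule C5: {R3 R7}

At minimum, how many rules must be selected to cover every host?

Take {C2, C3, C4}. Their union is {R1, R2, R3, R4, R5, R6, R7, R8}, which is all 8 hosts.
Only C3 contains R2, so C3 is forced; the remaining 5 hosts need at least 2 more rules (each remaining rule adds at most 3) — so at least 3 rules are needed, and 3 is optimal.

3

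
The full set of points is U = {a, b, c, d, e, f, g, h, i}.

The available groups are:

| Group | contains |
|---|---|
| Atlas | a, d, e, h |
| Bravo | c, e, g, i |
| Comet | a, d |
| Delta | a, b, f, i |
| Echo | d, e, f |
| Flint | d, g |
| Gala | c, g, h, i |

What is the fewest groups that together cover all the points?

Atlas, Delta, and Gala cover everything between them: the union {a, b, c, d, e, f, g, h, i} is all of U.
Each group has at most 4 points, and 2·4 = 8 < 9 — so at least 3 groups are needed, and 3 is optimal.

3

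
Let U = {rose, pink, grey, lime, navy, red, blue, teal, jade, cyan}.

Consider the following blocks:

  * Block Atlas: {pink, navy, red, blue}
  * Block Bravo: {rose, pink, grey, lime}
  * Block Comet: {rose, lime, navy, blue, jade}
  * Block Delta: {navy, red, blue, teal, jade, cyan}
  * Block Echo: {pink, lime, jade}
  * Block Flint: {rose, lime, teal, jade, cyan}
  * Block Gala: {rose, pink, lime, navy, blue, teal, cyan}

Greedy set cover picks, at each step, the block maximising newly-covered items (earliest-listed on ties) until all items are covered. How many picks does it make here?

3

Greedy: pick Gala (covers 7 new) → pick Delta (covers 2 new) → pick Bravo (covers 1 new). Total picks: 3.
(The true minimum cover uses only 2 blocks, so greedy is not optimal here.)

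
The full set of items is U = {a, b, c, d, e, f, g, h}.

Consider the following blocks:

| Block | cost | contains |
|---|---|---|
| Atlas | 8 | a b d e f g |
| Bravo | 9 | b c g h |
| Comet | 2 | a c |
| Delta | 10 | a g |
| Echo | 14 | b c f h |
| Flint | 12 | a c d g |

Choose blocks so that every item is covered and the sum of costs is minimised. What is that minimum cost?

17

Atlas, Bravo together cover every item (Atlas ∪ Bravo = {a, b, c, d, e, f, g, h}); total cost 8 + 9 = 17.
The greedy pick Comet, Atlas, Bravo costs 19; no covering selection beats 17.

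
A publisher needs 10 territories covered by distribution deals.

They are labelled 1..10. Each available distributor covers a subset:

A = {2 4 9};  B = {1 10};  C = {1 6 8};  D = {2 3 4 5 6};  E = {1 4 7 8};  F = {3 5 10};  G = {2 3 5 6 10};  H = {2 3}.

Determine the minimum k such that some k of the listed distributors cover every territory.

Take {A, E, G}. Their union is {1, 2, 3, 4, 5, 6, 7, 8, 9, 10}, which is all 10 territories.
Only E contains 7, so E is forced; the remaining 6 territories need at least 2 more distributors (each remaining distributor adds at most 5) — so at least 3 distributors are needed, and 3 is optimal.

3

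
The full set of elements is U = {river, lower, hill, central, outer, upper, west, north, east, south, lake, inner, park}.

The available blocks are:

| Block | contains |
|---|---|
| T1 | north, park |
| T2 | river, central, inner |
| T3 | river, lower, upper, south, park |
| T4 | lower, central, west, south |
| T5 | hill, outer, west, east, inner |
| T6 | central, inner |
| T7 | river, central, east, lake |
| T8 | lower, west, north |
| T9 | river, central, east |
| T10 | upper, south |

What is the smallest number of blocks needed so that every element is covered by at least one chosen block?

4

Take {T3, T5, T7, T8}. Their union is {river, lower, hill, central, outer, upper, west, north, east, south, lake, inner, park}, which is all 13 elements.
Only T7 contains lake, so T7 is forced; the remaining 9 elements need at least 3 more blocks (each remaining block adds at most 4) — so at least 4 blocks are needed, and 4 is optimal.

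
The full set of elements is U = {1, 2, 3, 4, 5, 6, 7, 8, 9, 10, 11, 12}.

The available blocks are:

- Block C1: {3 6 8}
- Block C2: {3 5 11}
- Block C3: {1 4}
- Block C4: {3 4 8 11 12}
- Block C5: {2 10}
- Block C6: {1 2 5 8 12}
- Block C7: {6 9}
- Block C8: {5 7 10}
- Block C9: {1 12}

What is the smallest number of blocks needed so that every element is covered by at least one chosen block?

Take {C4, C6, C7, C8}. Their union is {1, 2, 3, 4, 5, 6, 7, 8, 9, 10, 11, 12}, which is all 12 elements.
No 3 of the 9 blocks cover everything (all 84 combinations miss at least one element), so 4 is optimal.

4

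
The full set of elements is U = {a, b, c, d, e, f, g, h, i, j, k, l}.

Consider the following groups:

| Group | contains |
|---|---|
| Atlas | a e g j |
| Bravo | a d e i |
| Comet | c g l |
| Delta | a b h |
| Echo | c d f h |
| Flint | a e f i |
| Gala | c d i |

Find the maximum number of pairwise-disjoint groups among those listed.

2

Comet, Flint are pairwise disjoint (Comet={c,g,l}; Flint={a,e,f,i}).
Every remaining group overlaps one of these, and no 3 of the listed groups are pairwise disjoint, so 2 is the maximum.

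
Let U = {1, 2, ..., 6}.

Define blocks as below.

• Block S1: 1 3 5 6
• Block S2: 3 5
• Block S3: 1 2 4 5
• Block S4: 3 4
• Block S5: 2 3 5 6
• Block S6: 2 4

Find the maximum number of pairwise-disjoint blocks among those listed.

S2, S6 are pairwise disjoint (S2={3,5}; S6={2,4}).
Every remaining block overlaps one of these, and no 3 of the listed blocks are pairwise disjoint, so 2 is the maximum.

2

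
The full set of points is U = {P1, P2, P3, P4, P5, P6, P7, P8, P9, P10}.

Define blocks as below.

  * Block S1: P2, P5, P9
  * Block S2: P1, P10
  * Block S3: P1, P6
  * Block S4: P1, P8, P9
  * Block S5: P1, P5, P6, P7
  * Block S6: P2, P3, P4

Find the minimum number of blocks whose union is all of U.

Take {S2, S4, S5, S6}. Their union is {P1, P2, P3, P4, P5, P6, P7, P8, P9, P10}, which is all 10 points.
Only S4 contains P8, so S4 is forced; the remaining 7 points need at least 3 more blocks (each remaining block adds at most 3) — so at least 4 blocks are needed, and 4 is optimal.

4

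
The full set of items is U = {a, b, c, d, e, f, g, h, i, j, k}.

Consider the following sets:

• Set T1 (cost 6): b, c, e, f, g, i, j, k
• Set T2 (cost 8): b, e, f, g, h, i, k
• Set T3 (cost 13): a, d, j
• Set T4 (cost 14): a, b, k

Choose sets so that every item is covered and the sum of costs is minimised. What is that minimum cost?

27

T1, T2, T3 together cover every item (T1 ∪ T2 ∪ T3 = {a, b, c, d, e, f, g, h, i, j, k}); total cost 6 + 8 + 13 = 27.
No covering selection has total cost below 27.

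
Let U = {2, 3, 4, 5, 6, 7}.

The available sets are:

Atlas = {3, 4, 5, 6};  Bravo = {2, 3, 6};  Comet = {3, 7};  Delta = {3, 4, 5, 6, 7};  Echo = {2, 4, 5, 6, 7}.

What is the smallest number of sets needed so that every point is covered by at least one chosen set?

Bravo and Delta cover everything between them: the union {2, 3, 4, 5, 6, 7} is all of U.
No single set has all 6 points (the largest, Delta, has 5), so 2 is optimal.

2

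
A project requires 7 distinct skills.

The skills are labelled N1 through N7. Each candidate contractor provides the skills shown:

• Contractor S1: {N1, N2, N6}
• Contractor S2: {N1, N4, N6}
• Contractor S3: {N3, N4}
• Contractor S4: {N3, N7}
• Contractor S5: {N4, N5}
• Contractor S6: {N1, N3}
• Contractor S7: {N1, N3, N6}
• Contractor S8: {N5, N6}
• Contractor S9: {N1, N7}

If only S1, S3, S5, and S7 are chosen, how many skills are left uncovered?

1

Union of S1, S3, S5, S7 = {N1, N2, N3, N4, N5, N6}.
Not covered: N7 — 1 skill.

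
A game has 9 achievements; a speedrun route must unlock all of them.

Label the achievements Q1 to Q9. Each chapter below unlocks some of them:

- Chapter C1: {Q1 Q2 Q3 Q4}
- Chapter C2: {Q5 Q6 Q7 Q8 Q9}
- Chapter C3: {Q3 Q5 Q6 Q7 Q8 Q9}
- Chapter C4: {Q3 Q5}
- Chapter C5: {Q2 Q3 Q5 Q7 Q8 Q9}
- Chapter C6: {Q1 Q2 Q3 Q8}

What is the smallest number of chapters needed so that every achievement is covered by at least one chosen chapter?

Take {C1, C3}. Their union is {Q1, Q2, Q3, Q4, Q5, Q6, Q7, Q8, Q9}, which is all 9 achievements.
No single chapter has all 9 achievements (the largest, C3, has 6), so 2 is optimal.

2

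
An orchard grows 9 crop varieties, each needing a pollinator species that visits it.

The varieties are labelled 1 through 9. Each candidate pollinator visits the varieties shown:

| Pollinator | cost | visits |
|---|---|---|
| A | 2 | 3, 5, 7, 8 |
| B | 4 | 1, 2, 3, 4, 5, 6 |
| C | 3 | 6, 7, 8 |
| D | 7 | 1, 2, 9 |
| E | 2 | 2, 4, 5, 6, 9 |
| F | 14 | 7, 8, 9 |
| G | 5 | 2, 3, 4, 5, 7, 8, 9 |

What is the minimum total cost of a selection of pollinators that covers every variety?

A, B, E together cover every variety (A ∪ B ∪ E = {1, 2, 3, 4, 5, 6, 7, 8, 9}); total cost 2 + 4 + 2 = 8.
No covering selection has total cost below 8.

8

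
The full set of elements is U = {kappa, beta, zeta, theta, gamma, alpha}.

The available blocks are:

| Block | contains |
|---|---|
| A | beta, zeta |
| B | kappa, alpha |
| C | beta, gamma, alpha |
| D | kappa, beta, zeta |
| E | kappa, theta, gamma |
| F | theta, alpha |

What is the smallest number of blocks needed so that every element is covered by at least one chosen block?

Take {C, D, F}. Their union is {kappa, beta, zeta, theta, gamma, alpha}, which is all 6 elements.
No 2 of the 6 blocks cover everything (all 15 combinations miss at least one element), so 3 is optimal.

3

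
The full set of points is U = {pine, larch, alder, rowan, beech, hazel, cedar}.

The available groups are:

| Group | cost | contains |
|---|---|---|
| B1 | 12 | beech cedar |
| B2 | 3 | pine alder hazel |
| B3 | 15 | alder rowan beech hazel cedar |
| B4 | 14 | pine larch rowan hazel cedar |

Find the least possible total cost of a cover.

29

B1, B2, B4 together cover every point (B1 ∪ B2 ∪ B4 = {pine, larch, alder, rowan, beech, hazel, cedar}); total cost 12 + 3 + 14 = 29.
No covering selection has total cost below 29.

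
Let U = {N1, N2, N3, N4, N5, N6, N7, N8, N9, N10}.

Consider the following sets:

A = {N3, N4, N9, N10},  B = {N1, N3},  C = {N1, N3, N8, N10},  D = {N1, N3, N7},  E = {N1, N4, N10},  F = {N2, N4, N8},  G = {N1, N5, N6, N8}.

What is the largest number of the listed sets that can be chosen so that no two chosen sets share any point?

A, G are pairwise disjoint (A={N3,N4,N9,N10}; G={N1,N5,N6,N8}).
Every remaining set overlaps one of these, and no 3 of the listed sets are pairwise disjoint, so 2 is the maximum.

2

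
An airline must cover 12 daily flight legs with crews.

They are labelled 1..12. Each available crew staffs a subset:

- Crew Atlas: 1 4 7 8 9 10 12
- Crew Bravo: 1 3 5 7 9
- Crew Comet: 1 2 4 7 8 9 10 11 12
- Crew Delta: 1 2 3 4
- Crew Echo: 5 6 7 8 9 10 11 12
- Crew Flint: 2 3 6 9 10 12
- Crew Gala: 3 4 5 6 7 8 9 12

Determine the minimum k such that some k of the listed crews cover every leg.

Comet and Gala together: Comet ∪ Gala = {1, 2, 3, 4, 5, 6, 7, 8, 9, 10, 11, 12} — every leg is covered.
No single crew has all 12 legs (the largest, Comet, has 9), so 2 is optimal.

2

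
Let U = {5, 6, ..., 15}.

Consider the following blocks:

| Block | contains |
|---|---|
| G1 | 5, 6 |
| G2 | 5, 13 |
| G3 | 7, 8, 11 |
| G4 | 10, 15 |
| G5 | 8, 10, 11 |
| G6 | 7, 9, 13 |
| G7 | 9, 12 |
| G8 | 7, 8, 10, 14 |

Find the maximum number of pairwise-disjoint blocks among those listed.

4

G1, G3, G4, G7 are pairwise disjoint (G1={5,6}; G3={7,8,11}; G4={10,15}; G7={9,12}).
Every remaining block overlaps one of these, and no 5 of the listed blocks are pairwise disjoint, so 4 is the maximum.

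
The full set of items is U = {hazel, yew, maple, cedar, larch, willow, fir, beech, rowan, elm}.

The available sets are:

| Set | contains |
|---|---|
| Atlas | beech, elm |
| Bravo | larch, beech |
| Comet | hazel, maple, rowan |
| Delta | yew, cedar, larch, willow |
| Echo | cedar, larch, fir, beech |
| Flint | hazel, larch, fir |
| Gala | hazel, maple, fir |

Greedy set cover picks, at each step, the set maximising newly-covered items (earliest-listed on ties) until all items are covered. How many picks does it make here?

4

Greedy: pick Delta (covers 4 new) → pick Comet (covers 3 new) → pick Atlas (covers 2 new) → pick Echo (covers 1 new). Total picks: 4.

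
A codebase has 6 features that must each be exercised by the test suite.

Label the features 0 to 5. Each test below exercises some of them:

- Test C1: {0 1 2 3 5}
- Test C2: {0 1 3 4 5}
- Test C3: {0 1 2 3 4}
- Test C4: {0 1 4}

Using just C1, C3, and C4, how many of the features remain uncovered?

Union of C1, C3, C4 = {0, 1, 2, 3, 4, 5} — that's every feature, so 0 are uncovered.

0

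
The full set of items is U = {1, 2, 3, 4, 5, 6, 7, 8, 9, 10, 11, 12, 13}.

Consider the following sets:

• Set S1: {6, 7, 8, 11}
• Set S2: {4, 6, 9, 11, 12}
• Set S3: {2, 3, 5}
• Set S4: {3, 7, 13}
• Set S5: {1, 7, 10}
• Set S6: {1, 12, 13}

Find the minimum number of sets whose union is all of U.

S1, S2, S3, S4, and S5 cover everything between them: the union {1, 2, 3, 4, 5, 6, 7, 8, 9, 10, 11, 12, 13} is all of U.
No 4 of the 6 sets cover everything (all 15 combinations miss at least one item), so 5 is optimal.

5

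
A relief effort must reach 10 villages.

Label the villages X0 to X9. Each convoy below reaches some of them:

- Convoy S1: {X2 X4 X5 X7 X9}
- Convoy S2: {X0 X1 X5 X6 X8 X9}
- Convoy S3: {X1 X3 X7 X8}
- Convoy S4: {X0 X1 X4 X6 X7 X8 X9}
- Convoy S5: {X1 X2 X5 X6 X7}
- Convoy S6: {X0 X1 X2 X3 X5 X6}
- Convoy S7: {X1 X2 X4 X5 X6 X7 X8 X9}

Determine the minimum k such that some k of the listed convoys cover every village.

S4 and S6 together: S4 ∪ S6 = {X0, X1, X2, X3, X4, X5, X6, X7, X8, X9} — every village is covered.
No single convoy has all 10 villages (the largest, S7, has 8), so 2 is optimal.

2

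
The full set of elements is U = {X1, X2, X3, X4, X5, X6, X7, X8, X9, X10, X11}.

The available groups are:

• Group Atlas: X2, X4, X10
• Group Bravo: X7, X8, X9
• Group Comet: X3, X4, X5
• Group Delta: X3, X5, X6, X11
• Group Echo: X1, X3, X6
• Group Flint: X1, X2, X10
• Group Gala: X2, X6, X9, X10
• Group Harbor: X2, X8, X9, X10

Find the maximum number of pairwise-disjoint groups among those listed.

3

Bravo, Delta, Flint are pairwise disjoint (Bravo={X7,X8,X9}; Delta={X3,X5,X6,X11}; Flint={X1,X2,X10}).
Every remaining group overlaps one of these, and no 4 of the listed groups are pairwise disjoint, so 3 is the maximum.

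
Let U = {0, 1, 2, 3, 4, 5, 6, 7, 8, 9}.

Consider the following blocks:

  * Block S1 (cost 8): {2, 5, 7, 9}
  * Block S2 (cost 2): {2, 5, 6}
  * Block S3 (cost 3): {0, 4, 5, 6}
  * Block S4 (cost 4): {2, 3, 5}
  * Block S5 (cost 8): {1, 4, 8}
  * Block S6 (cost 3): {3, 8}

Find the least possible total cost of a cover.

S1, S3, S5, S6 together cover every point (S1 ∪ S3 ∪ S5 ∪ S6 = {0, 1, 2, 3, 4, 5, 6, 7, 8, 9}); total cost 8 + 3 + 8 + 3 = 22.
The greedy pick S2, S3, S6, S1, S5 costs 24; no covering selection beats 22.

22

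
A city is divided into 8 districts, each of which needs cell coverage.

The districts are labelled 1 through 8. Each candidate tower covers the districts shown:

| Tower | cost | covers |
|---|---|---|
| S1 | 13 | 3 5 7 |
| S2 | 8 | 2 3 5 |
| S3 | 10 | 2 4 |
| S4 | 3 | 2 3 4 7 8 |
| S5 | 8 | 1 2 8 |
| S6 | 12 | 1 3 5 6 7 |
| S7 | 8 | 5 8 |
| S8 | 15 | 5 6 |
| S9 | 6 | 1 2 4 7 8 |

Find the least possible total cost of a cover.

15

S4, S6 together cover every district (S4 ∪ S6 = {1, 2, 3, 4, 5, 6, 7, 8}); total cost 3 + 12 = 15.
No covering selection has total cost below 15.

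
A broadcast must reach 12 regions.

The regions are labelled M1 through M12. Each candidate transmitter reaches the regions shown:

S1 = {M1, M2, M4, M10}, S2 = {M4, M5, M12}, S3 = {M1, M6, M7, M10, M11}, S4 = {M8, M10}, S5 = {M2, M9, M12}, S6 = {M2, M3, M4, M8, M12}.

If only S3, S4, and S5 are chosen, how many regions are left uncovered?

3

Union of S3, S4, S5 = {M1, M2, M6, M7, M8, M9, M10, M11, M12}.
Not covered: M3, M4, M5 — 3 regions.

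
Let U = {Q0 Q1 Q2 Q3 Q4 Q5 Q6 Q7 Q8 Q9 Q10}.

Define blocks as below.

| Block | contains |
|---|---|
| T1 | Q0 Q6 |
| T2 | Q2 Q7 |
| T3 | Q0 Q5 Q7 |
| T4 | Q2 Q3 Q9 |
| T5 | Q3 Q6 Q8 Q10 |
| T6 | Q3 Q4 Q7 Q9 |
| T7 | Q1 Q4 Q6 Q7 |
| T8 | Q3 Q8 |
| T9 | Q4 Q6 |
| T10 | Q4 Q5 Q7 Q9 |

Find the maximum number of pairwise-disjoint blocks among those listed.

T1, T8, T10 are pairwise disjoint (T1={Q0,Q6}; T8={Q3,Q8}; T10={Q4,Q5,Q7,Q9}).
Every remaining block overlaps one of these, and no 4 of the listed blocks are pairwise disjoint, so 3 is the maximum.

3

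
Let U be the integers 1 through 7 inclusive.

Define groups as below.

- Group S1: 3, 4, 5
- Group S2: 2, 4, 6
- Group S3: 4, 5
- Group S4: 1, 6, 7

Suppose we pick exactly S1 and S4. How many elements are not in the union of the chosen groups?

1

Union of S1, S4 = {1, 3, 4, 5, 6, 7}.
Not covered: 2 — 1 element.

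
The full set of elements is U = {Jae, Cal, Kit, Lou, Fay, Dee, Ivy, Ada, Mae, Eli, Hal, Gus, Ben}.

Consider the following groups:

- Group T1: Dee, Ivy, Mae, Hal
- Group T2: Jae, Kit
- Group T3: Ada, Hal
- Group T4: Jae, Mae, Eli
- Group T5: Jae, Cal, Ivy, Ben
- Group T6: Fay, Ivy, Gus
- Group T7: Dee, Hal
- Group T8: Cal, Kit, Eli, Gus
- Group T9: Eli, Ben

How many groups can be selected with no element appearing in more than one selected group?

4

T2, T6, T7, T9 are pairwise disjoint (T2={Jae,Kit}; T6={Fay,Ivy,Gus}; T7={Dee,Hal}; T9={Eli,Ben}).
Every remaining group overlaps one of these, and no 5 of the listed groups are pairwise disjoint, so 4 is the maximum.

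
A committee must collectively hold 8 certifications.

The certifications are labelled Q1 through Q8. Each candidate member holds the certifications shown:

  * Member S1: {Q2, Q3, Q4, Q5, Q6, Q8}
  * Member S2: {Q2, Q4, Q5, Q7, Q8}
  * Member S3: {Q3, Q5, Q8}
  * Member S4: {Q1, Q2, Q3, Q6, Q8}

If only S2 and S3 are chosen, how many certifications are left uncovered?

Union of S2, S3 = {Q2, Q3, Q4, Q5, Q7, Q8}.
Not covered: Q1, Q6 — 2 certifications.

2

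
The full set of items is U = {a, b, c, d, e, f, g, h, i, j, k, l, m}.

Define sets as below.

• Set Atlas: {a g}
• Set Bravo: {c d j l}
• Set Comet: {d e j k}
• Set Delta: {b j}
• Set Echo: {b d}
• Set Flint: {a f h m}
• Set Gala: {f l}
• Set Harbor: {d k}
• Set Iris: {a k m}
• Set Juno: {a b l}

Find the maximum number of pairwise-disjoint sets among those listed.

Atlas, Delta, Gala, Harbor are pairwise disjoint (Atlas={a,g}; Delta={b,j}; Gala={f,l}; Harbor={d,k}).
Every remaining set overlaps one of these, and no 5 of the listed sets are pairwise disjoint, so 4 is the maximum.

4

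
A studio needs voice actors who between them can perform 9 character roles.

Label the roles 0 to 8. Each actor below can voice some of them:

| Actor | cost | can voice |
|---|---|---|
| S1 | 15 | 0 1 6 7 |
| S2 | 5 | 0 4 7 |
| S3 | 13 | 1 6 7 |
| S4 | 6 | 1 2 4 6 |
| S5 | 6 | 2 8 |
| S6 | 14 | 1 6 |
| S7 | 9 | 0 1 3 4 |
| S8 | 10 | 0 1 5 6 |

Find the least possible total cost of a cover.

S2, S5, S7, S8 together cover every role (S2 ∪ S5 ∪ S7 ∪ S8 = {0, 1, 2, 3, 4, 5, 6, 7, 8}); total cost 5 + 6 + 9 + 10 = 30.
The greedy pick S4, S2, S5, S7, S8 costs 36; no covering selection beats 30.

30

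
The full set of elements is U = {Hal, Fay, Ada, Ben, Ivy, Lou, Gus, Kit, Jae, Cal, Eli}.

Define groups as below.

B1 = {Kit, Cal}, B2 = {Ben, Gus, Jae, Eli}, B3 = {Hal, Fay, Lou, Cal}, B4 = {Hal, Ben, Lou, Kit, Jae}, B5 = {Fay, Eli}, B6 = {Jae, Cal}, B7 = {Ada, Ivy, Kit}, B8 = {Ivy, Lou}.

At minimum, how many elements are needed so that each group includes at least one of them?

4

Take H = {Fay, Ivy, Jae, Cal}. Each listed group contains at least one of these, so H is a hitting set of size 4.
No choice of 3 elements meets every group, so 4 is the minimum.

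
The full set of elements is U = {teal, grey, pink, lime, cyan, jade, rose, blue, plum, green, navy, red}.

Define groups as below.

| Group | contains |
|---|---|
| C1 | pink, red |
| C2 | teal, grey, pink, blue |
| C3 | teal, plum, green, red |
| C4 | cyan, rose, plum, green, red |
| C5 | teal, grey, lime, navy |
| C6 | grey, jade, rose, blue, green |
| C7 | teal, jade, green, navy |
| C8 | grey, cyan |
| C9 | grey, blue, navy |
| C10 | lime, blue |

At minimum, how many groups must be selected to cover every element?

Take {C1, C4, C5, C6}. Their union is {teal, grey, pink, lime, cyan, jade, rose, blue, plum, green, navy, red}, which is all 12 elements.
No 3 of the 10 groups cover everything (all 120 combinations miss at least one element), so 4 is optimal.

4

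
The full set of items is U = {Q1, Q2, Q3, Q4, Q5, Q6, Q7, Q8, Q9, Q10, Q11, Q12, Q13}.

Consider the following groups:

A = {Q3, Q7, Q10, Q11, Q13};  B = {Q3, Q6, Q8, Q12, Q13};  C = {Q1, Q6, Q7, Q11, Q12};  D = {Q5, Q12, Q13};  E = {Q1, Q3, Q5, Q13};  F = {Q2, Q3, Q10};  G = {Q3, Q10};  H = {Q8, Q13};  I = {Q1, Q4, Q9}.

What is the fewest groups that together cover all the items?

5

Take {C, E, F, H, I}. Their union is {Q1, Q2, Q3, Q4, Q5, Q6, Q7, Q8, Q9, Q10, Q11, Q12, Q13}, which is all 13 items.
No 4 of the 9 groups cover everything (all 126 combinations miss at least one item), so 5 is optimal.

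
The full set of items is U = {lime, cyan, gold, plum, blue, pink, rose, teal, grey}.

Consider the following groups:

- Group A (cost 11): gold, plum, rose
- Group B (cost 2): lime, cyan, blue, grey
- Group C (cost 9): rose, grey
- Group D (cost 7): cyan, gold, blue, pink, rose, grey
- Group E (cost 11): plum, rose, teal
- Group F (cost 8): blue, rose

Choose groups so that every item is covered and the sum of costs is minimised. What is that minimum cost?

20

B, D, E together cover every item (B ∪ D ∪ E = {lime, cyan, gold, plum, blue, pink, rose, teal, grey}); total cost 2 + 7 + 11 = 20.
No covering selection has total cost below 20.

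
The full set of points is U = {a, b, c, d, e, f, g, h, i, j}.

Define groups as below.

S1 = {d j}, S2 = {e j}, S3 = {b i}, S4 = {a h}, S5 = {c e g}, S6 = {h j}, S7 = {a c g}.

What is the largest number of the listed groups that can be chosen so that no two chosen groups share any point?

4

S1, S3, S4, S5 are pairwise disjoint (S1={d,j}; S3={b,i}; S4={a,h}; S5={c,e,g}).
Every remaining group overlaps one of these, and no 5 of the listed groups are pairwise disjoint, so 4 is the maximum.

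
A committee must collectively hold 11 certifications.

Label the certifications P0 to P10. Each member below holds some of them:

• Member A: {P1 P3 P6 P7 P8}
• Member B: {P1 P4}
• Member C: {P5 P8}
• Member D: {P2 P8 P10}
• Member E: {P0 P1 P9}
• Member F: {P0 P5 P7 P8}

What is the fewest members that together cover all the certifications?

5

Take {A, B, D, E, F}. Their union is {P0, P1, P2, P3, P4, P5, P6, P7, P8, P9, P10}, which is all 11 certifications.
No 4 of the 6 members cover everything (all 15 combinations miss at least one certification), so 5 is optimal.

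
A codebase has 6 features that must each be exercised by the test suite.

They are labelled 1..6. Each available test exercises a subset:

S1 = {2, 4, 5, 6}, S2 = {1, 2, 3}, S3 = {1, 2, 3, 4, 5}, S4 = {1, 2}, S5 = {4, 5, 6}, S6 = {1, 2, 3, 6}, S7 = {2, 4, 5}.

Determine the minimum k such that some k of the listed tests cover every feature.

S3 and S6 together: S3 ∪ S6 = {1, 2, 3, 4, 5, 6} — every feature is covered.
No single test has all 6 features (the largest, S3, has 5), so 2 is optimal.

2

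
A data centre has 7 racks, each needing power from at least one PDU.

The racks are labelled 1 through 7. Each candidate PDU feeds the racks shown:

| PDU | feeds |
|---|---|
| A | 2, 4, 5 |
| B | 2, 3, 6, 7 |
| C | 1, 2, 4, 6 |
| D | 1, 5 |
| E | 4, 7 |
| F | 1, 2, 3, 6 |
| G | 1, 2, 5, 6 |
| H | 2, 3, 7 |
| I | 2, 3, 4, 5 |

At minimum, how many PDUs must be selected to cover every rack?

F and H and I together: F ∪ H ∪ I = {1, 2, 3, 4, 5, 6, 7} — every rack is covered.
No 2 of the 9 PDUs cover everything (all 36 combinations miss at least one rack), so 3 is optimal.

3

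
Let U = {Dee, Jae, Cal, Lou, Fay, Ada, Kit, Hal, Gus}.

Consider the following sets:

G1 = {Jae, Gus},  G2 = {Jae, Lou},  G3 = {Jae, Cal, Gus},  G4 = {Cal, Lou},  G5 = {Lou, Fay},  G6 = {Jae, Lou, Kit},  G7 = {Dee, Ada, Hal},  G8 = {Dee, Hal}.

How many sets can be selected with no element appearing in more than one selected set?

3

G1, G5, G7 are pairwise disjoint (G1={Jae,Gus}; G5={Lou,Fay}; G7={Dee,Ada,Hal}).
Every remaining set overlaps one of these, and no 4 of the listed sets are pairwise disjoint, so 3 is the maximum.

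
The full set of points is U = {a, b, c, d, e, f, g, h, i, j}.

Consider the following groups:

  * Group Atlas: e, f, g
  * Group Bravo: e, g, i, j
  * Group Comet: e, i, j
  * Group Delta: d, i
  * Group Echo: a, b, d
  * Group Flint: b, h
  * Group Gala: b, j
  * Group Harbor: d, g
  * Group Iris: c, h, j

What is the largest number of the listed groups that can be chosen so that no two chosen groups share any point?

3

Atlas, Delta, Gala are pairwise disjoint (Atlas={e,f,g}; Delta={d,i}; Gala={b,j}).
Every remaining group overlaps one of these, and no 4 of the listed groups are pairwise disjoint, so 3 is the maximum.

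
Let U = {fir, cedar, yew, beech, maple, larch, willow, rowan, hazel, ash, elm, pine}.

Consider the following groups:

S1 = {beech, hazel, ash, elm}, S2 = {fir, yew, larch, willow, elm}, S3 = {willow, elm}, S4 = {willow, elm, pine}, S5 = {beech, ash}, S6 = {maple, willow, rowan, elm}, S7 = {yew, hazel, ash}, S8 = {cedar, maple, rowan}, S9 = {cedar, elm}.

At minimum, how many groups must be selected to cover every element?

Take {S1, S2, S4, S8}. Their union is {fir, cedar, yew, beech, maple, larch, willow, rowan, hazel, ash, elm, pine}, which is all 12 elements.
Only S2 contains fir, so S2 is forced; the remaining 7 elements need at least 3 more groups (each remaining group adds at most 3) — so at least 4 groups are needed, and 4 is optimal.

4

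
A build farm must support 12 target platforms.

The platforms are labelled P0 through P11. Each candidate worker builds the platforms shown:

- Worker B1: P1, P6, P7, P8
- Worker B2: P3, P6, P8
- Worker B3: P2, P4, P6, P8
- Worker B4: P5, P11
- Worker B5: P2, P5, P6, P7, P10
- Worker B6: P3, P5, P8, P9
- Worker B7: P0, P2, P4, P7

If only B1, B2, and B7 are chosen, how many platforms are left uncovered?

4

Union of B1, B2, B7 = {P0, P1, P2, P3, P4, P6, P7, P8}.
Not covered: P5, P9, P10, P11 — 4 platforms.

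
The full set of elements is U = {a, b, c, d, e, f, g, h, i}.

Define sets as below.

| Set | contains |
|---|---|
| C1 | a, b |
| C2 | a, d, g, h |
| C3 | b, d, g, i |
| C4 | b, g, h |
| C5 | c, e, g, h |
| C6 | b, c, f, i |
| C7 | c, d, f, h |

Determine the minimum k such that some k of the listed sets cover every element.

C2 and C5 and C6 together: C2 ∪ C5 ∪ C6 = {a, b, c, d, e, f, g, h, i} — every element is covered.
Each set has at most 4 elements, and 2·4 = 8 < 9 — so at least 3 sets are needed, and 3 is optimal.

3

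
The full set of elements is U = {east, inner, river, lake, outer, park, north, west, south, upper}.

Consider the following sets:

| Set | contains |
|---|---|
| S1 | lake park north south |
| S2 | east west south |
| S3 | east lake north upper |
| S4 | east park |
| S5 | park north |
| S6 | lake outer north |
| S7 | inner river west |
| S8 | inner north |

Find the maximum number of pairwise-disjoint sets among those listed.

3

S4, S6, S7 are pairwise disjoint (S4={east,park}; S6={lake,outer,north}; S7={inner,river,west}).
Every remaining set overlaps one of these, and no 4 of the listed sets are pairwise disjoint, so 3 is the maximum.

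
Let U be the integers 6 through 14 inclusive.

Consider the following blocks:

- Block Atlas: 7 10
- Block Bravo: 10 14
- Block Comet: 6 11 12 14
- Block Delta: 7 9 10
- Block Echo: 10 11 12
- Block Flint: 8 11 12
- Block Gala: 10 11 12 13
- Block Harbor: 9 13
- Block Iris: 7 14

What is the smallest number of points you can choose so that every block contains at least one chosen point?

H = {7, 11, 13, 14} meets every block (each contains at least one member of H), and |H| = 4.
No choice of 3 points meets every block, so 4 is the minimum.

4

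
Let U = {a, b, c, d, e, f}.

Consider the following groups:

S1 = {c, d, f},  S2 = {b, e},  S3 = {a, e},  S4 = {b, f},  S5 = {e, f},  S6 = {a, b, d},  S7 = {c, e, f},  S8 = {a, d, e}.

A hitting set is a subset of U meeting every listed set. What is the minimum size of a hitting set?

3

The 3 elements {b, c, e} hit every group.
No choice of 2 elements meets every group, so 3 is the minimum.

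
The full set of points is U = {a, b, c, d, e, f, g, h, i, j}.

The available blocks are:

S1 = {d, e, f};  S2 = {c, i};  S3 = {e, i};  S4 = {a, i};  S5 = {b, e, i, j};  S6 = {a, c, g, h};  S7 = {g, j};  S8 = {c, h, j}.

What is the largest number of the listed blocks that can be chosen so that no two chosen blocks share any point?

3

S1, S4, S8 are pairwise disjoint (S1={d,e,f}; S4={a,i}; S8={c,h,j}).
Every remaining block overlaps one of these, and no 4 of the listed blocks are pairwise disjoint, so 3 is the maximum.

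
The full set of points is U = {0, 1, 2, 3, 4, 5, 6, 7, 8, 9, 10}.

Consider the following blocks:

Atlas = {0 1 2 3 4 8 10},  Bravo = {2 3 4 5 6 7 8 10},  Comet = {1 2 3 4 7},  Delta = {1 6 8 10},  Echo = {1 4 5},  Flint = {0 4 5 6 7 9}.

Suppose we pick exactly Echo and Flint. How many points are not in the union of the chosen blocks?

4

Union of Echo, Flint = {0, 1, 4, 5, 6, 7, 9}.
Not covered: 2, 3, 8, 10 — 4 points.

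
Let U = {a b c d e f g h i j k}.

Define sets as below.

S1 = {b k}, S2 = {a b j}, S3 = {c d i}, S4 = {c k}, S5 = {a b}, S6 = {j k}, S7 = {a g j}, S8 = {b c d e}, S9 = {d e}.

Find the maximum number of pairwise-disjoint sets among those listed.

S3, S5, S6 are pairwise disjoint (S3={c,d,i}; S5={a,b}; S6={j,k}).
Every remaining set overlaps one of these, and no 4 of the listed sets are pairwise disjoint, so 3 is the maximum.

3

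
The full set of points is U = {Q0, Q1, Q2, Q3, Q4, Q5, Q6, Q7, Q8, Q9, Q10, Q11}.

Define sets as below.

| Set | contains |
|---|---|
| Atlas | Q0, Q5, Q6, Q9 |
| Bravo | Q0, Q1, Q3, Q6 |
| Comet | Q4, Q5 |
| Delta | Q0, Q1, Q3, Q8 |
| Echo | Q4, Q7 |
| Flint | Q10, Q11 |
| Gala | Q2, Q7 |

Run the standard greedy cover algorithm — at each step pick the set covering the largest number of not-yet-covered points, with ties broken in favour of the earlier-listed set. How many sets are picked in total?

Greedy: pick Atlas (covers 4 new) → pick Delta (covers 3 new) → pick Echo (covers 2 new) → pick Flint (covers 2 new) → pick Gala (covers 1 new). Total picks: 5.

5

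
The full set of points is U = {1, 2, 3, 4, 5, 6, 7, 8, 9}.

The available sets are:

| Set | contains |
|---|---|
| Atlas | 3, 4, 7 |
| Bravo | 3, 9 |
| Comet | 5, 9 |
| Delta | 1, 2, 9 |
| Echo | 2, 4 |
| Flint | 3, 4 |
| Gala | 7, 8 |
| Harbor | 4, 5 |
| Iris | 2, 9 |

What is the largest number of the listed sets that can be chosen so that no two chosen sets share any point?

Gala, Harbor, Iris are pairwise disjoint (Gala={7,8}; Harbor={4,5}; Iris={2,9}).
Every remaining set overlaps one of these, and no 4 of the listed sets are pairwise disjoint, so 3 is the maximum.

3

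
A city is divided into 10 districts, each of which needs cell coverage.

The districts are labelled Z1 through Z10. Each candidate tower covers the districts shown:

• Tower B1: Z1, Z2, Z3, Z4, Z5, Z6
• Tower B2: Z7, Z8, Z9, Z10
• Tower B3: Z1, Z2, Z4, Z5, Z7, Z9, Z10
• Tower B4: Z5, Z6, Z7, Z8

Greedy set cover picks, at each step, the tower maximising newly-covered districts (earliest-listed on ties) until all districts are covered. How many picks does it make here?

Greedy: pick B3 (covers 7 new) → pick B1 (covers 2 new) → pick B2 (covers 1 new). Total picks: 3.
(The true minimum cover uses only 2 towers, so greedy is not optimal here.)

3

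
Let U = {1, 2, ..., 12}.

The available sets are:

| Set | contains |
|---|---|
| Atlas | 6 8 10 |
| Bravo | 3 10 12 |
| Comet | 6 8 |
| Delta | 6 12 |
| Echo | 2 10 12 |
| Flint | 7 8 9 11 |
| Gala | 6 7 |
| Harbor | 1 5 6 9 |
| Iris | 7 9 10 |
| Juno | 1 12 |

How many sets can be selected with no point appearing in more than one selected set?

3

Comet, Iris, Juno are pairwise disjoint (Comet={6,8}; Iris={7,9,10}; Juno={1,12}).
Every remaining set overlaps one of these, and no 4 of the listed sets are pairwise disjoint, so 3 is the maximum.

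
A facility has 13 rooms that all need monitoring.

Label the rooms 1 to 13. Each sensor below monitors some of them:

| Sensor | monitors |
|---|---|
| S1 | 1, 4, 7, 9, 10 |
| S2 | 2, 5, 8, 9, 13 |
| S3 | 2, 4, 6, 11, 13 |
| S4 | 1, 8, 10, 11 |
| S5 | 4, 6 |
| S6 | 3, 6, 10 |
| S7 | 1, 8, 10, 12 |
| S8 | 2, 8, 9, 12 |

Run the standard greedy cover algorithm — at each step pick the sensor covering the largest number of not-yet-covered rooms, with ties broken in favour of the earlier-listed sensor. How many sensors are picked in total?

Greedy: pick S1 (covers 5 new) → pick S2 (covers 4 new) → pick S3 (covers 2 new) → pick S6 (covers 1 new) → pick S7 (covers 1 new). Total picks: 5.

5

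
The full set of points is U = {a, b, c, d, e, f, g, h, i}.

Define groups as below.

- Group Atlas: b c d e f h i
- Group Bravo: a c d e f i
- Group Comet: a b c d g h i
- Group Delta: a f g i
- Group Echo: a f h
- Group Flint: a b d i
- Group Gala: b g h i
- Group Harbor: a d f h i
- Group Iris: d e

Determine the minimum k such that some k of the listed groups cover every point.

2

Take {Bravo, Comet}. Their union is {a, b, c, d, e, f, g, h, i}, which is all 9 points.
No single group has all 9 points (the largest, Atlas, has 7), so 2 is optimal.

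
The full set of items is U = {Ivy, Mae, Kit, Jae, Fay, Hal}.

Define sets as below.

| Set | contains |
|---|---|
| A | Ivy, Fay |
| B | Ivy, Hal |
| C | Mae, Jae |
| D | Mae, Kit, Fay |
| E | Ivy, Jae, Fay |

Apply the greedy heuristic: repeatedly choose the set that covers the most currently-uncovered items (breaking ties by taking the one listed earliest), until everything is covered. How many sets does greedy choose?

3

Greedy: pick D (covers 3 new) → pick B (covers 2 new) → pick C (covers 1 new). Total picks: 3.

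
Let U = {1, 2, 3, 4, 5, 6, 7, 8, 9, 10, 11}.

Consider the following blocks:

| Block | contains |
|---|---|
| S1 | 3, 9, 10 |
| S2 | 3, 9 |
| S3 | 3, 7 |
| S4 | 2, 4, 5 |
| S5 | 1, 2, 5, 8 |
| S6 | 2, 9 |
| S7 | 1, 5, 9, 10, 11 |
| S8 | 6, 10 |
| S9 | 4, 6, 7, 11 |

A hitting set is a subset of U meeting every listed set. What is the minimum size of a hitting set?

The 4 elements {2, 3, 7, 10} hit every block.
No choice of 3 elements meets every block, so 4 is the minimum.

4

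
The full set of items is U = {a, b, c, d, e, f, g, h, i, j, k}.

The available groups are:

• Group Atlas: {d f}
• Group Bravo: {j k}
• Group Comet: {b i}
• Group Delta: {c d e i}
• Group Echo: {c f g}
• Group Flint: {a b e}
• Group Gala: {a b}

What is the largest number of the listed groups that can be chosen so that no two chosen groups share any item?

Bravo, Comet, Echo are pairwise disjoint (Bravo={j,k}; Comet={b,i}; Echo={c,f,g}).
Every remaining group overlaps one of these, and no 4 of the listed groups are pairwise disjoint, so 3 is the maximum.

3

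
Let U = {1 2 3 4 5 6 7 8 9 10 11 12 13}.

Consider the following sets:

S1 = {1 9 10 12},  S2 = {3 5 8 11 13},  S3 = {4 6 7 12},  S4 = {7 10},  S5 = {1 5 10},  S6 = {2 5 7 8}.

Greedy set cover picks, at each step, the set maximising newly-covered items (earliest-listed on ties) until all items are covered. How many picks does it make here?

Greedy: pick S2 (covers 5 new) → pick S1 (covers 4 new) → pick S3 (covers 3 new) → pick S6 (covers 1 new). Total picks: 4.

4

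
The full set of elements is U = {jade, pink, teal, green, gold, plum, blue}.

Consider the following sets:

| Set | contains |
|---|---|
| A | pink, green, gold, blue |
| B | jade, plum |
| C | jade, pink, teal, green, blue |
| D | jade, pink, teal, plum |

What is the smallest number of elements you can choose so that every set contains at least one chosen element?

2

Take H = {plum, blue}. Each listed set contains at least one of these, so H is a hitting set of size 2.
The sets A, B are pairwise disjoint, so any hitting set needs a separate element for each — at least 2. Hence 2 is optimal.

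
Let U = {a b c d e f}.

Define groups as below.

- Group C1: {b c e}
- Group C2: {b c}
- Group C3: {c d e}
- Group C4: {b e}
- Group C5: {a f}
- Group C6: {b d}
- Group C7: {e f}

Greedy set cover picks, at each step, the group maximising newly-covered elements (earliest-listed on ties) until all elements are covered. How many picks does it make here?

3

Greedy: pick C1 (covers 3 new) → pick C5 (covers 2 new) → pick C3 (covers 1 new). Total picks: 3.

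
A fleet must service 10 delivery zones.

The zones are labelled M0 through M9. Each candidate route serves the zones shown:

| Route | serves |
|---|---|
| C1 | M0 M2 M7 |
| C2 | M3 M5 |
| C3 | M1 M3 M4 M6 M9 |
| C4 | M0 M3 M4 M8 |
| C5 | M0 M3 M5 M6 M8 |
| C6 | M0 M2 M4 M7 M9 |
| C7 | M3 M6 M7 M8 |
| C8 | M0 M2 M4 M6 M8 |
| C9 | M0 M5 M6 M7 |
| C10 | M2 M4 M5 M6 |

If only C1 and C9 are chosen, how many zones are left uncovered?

5

Union of C1, C9 = {M0, M2, M5, M6, M7}.
Not covered: M1, M3, M4, M8, M9 — 5 zones.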